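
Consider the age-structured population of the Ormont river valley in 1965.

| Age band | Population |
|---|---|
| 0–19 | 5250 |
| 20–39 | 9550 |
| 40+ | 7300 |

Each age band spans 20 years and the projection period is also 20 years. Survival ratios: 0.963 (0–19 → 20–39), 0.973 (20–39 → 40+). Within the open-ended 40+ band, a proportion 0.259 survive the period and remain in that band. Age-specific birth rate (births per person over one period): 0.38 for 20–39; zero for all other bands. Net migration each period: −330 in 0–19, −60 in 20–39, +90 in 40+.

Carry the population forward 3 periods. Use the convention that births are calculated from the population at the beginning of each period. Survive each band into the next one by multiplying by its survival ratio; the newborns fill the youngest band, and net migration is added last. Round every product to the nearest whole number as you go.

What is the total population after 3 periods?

7466

(Bands numbered youngest = 1 to oldest = 3.)
— Period 1 —
Births: 9550 × 0.38 = 3629
Band 2: 5250 × 0.963 = 5056
Band 3: 9550 × 0.973 + 7300 × 0.259 = 9292 + 1891 = 11183
Net migration: Band 1 − 330 → 3299; Band 2 − 60 → 4996; Band 3 + 90 → 11273
Population now: 0–19=3299, 20–39=4996, 40+=11273
— Period 2 —
Births: 4996 × 0.38 = 1898
Band 2: 3299 × 0.963 = 3177
Band 3: 4996 × 0.973 + 11273 × 0.259 = 4861 + 2920 = 7781
Net migration: Band 1 − 330 → 1568; Band 2 − 60 → 3117; Band 3 + 90 → 7871
Population now: 0–19=1568, 20–39=3117, 40+=7871
— Period 3 —
Births: 3117 × 0.38 = 1184
Band 2: 1568 × 0.963 = 1510
Band 3: 3117 × 0.973 + 7871 × 0.259 = 3033 + 2039 = 5072
Net migration: Band 1 − 330 → 854; Band 2 − 60 → 1450; Band 3 + 90 → 5162
Population now: 0–19=854, 20–39=1450, 40+=5162
Total after period 3: 854 + 1450 + 5162 = 7466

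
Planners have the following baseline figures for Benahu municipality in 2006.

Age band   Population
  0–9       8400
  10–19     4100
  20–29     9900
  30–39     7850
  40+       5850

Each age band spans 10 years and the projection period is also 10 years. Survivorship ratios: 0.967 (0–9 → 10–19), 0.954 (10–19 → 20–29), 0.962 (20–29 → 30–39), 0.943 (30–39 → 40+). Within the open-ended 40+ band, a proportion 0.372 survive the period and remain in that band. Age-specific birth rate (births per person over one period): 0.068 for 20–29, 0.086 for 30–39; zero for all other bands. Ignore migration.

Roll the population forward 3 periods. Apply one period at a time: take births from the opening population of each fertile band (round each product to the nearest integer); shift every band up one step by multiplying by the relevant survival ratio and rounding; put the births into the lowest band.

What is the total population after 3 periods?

18813

Period 1:
Births: 9900 * 0.068 = 673  |  7850 * 0.086 = 675 ⇒ total 1348
10–19: 8400 * 0.967 = 8123
20–29: 4100 * 0.954 = 3911
30–39: 9900 * 0.962 = 9524
40+: 7850 * 0.943 + 5850 * 0.372 = 7403 + 2176 = 9579
Population now: 0–9=1348, 10–19=8123, 20–29=3911, 30–39=9524, 40+=9579
Period 2:
Births: 3911 * 0.068 = 266  |  9524 * 0.086 = 819 ⇒ total 1085
10–19: 1348 * 0.967 = 1304
20–29: 8123 * 0.954 = 7749
30–39: 3911 * 0.962 = 3762
40+: 9524 * 0.943 + 9579 * 0.372 = 8981 + 3563 = 12544
Population now: 0–9=1085, 10–19=1304, 20–29=7749, 30–39=3762, 40+=12544
Period 3:
Births: 7749 * 0.068 = 527  |  3762 * 0.086 = 324 ⇒ total 851
10–19: 1085 * 0.967 = 1049
20–29: 1304 * 0.954 = 1244
30–39: 7749 * 0.962 = 7455
40+: 3762 * 0.943 + 12544 * 0.372 = 3548 + 4666 = 8214
Population now: 0–9=851, 10–19=1049, 20–29=1244, 30–39=7455, 40+=8214
Total after period 3: 851 + 1049 + 1244 + 7455 + 8214 = 18813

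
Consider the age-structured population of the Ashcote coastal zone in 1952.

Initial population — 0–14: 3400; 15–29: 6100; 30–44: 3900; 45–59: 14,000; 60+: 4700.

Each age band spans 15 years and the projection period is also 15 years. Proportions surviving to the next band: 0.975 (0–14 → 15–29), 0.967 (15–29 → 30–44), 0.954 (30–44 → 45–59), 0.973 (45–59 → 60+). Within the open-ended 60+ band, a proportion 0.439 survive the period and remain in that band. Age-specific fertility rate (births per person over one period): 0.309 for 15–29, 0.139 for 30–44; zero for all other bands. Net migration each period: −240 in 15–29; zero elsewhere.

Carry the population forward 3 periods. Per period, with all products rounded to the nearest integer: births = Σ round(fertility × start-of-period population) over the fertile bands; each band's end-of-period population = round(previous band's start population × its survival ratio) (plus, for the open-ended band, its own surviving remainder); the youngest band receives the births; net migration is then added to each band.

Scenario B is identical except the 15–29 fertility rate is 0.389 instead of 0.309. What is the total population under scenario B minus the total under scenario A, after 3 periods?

1055

Call the bands 1 to 5, youngest first.
— Period 1 —
Births: 6100 * 0.309 = 1885 ; 3900 * 0.139 = 542 — total 2427
Band 2: 3400 * 0.975 = 3315
Band 3: 6100 * 0.967 = 5899
Band 4: 3900 * 0.954 = 3721
Band 5: 14000 * 0.973 + 4700 * 0.439 = 13622 + 2063 = 15685
Net migration: Band 2 − 240 → 3075
→ [2427, 3075, 5899, 3721, 15685]
— Period 2 —
Births: 3075 * 0.309 = 950 ; 5899 * 0.139 = 820 — total 1770
Band 2: 2427 * 0.975 = 2366
Band 3: 3075 * 0.967 = 2974
Band 4: 5899 * 0.954 = 5628
Band 5: 3721 * 0.973 + 15685 * 0.439 = 3621 + 6886 = 10507
Net migration: Band 2 − 240 → 2126
→ [1770, 2126, 2974, 5628, 10507]
— Period 3 —
Births: 2126 * 0.309 = 657 ; 2974 * 0.139 = 413 — total 1070
Band 2: 1770 * 0.975 = 1726
Band 3: 2126 * 0.967 = 2056
Band 4: 2974 * 0.954 = 2837
Band 5: 5628 * 0.973 + 10507 * 0.439 = 5476 + 4613 = 10089
Net migration: Band 2 − 240 → 1486
→ [1070, 1486, 2056, 2837, 10089]
Scenario A total after 3 periods: 17538
Scenario B projection —
— Period 1 —
Births: 6100 * 0.389 = 2373 ; 3900 * 0.139 = 542 — total 2915
Band 2: 3400 * 0.975 = 3315
Band 3: 6100 * 0.967 = 5899
Band 4: 3900 * 0.954 = 3721
Band 5: 14000 * 0.973 + 4700 * 0.439 = 13622 + 2063 = 15685
Net migration: Band 2 − 240 → 3075
→ [2915, 3075, 5899, 3721, 15685]
— Period 2 —
Births: 3075 * 0.389 = 1196 ; 5899 * 0.139 = 820 — total 2016
Band 2: 2915 * 0.975 = 2842
Band 3: 3075 * 0.967 = 2974
Band 4: 5899 * 0.954 = 5628
Band 5: 3721 * 0.973 + 15685 * 0.439 = 3621 + 6886 = 10507
Net migration: Band 2 − 240 → 2602
→ [2016, 2602, 2974, 5628, 10507]
— Period 3 —
Births: 2602 * 0.389 = 1012 ; 2974 * 0.139 = 413 — total 1425
Band 2: 2016 * 0.975 = 1966
Band 3: 2602 * 0.967 = 2516
Band 4: 2974 * 0.954 = 2837
Band 5: 5628 * 0.973 + 10507 * 0.439 = 5476 + 4613 = 10089
Net migration: Band 2 − 240 → 1726
→ [1425, 1726, 2516, 2837, 10089]
Scenario B total after 3 periods: 18593
Difference B − A = 18593 − 17538 = 1055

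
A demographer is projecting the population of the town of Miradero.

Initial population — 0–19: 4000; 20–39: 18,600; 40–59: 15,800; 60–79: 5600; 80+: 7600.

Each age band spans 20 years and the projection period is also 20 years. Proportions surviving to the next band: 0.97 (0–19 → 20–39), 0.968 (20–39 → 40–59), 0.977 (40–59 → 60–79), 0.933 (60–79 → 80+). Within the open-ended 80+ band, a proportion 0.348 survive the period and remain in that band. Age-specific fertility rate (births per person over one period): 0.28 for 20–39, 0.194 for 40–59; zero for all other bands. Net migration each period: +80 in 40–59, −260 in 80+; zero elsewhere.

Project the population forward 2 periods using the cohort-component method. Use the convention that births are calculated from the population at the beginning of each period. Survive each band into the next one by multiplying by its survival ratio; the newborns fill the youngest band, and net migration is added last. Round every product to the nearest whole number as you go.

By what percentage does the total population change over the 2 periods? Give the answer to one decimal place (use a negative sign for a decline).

Let group 1 be 0–19 through group 5 = 80+.
After projecting period 1:
Births: 18600 × 0.28 = 5208 ; 15800 × 0.194 = 3065 ⇒ total 8273
Group 2: 4000 × 0.97 = 3880
Group 3: 18600 × 0.968 = 18005
Group 4: 15800 × 0.977 = 15437
Group 5: 5600 × 0.933 + 7600 × 0.348 = 5225 + 2645 = 7870
Net migration: Group 3 + 80 → 18085; Group 5 − 260 → 7610
Giving 8273 / 3880 / 18085 / 15437 / 7610.
After projecting period 2:
Births: 3880 × 0.28 = 1086 ; 18085 × 0.194 = 3508 ⇒ total 4594
Group 2: 8273 × 0.97 = 8025
Group 3: 3880 × 0.968 = 3756
Group 4: 18085 × 0.977 = 17669
Group 5: 15437 × 0.933 + 7610 × 0.348 = 14403 + 2648 = 17051
Net migration: Group 3 + 80 → 3836; Group 5 − 260 → 16791
Giving 4594 / 8025 / 3836 / 17669 / 16791.
Total: 51600 → 50915; change = -685; percentage change = -1.3%

-1.3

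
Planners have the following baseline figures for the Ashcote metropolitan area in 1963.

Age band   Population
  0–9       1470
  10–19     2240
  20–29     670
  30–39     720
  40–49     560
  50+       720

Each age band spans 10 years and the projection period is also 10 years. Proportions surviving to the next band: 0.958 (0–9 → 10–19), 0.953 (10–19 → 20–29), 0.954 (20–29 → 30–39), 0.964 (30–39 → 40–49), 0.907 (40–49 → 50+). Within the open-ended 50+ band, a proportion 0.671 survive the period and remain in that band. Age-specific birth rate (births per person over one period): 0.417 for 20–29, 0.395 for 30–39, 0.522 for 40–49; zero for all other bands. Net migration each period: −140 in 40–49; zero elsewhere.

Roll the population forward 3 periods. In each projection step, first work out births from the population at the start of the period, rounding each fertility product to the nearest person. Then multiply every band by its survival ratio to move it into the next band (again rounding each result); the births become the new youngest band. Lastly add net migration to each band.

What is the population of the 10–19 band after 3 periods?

Numbering the bands 1..6 from youngest to oldest:
— Period 1 —
Births: 670 * 0.417 = 279  |  720 * 0.395 = 284  |  560 * 0.522 = 292 — total 855
Band 2: 1470 * 0.958 = 1408
Band 3: 2240 * 0.953 = 2135
Band 4: 670 * 0.954 = 639
Band 5: 720 * 0.964 = 694
Band 6: 560 * 0.907 + 720 * 0.671 = 508 + 483 = 991
Net migration: Band 5 − 140 → 554
End of period: [855, 1408, 2135, 639, 554, 991]
— Period 2 —
Births: 2135 * 0.417 = 890  |  639 * 0.395 = 252  |  554 * 0.522 = 289 — total 1431
Band 2: 855 * 0.958 = 819
Band 3: 1408 * 0.953 = 1342
Band 4: 2135 * 0.954 = 2037
Band 5: 639 * 0.964 = 616
Band 6: 554 * 0.907 + 991 * 0.671 = 502 + 665 = 1167
Net migration: Band 5 − 140 → 476
End of period: [1431, 819, 1342, 2037, 476, 1167]
— Period 3 —
Births: 1342 * 0.417 = 560  |  2037 * 0.395 = 805  |  476 * 0.522 = 248 — total 1613
Band 2: 1431 * 0.958 = 1371
Band 3: 819 * 0.953 = 781
Band 4: 1342 * 0.954 = 1280
Band 5: 2037 * 0.964 = 1964
Band 6: 476 * 0.907 + 1167 * 0.671 = 432 + 783 = 1215
Net migration: Band 5 − 140 → 1824
End of period: [1613, 1371, 781, 1280, 1824, 1215]

1371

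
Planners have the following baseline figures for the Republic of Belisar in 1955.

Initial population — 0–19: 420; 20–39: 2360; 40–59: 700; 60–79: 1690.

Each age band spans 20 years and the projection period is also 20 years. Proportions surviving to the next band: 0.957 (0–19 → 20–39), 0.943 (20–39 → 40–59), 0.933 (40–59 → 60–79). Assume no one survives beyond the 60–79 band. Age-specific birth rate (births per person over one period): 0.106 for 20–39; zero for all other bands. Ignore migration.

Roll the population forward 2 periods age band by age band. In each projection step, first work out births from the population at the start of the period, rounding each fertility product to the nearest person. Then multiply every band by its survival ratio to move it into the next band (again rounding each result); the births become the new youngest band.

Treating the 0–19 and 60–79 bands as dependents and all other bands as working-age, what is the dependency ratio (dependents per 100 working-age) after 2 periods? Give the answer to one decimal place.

— Period 1 —
Births: 2360 × 0.106 = 250
20–39: 420 × 0.957 = 402
40–59: 2360 × 0.943 = 2225
60–79: 700 × 0.933 = 653
Population now: 0–19=250, 20–39=402, 40–59=2225, 60–79=653
— Period 2 —
Births: 402 × 0.106 = 43
20–39: 250 × 0.957 = 239
40–59: 402 × 0.943 = 379
60–79: 2225 × 0.933 = 2076
Population now: 0–19=43, 20–39=239, 40–59=379, 60–79=2076
Dependents (band 0–19 + band 60–79) = 43 + 2076 = 2119; working-age = 618; ratio = 2119/618 × 100 = 342.9

342.9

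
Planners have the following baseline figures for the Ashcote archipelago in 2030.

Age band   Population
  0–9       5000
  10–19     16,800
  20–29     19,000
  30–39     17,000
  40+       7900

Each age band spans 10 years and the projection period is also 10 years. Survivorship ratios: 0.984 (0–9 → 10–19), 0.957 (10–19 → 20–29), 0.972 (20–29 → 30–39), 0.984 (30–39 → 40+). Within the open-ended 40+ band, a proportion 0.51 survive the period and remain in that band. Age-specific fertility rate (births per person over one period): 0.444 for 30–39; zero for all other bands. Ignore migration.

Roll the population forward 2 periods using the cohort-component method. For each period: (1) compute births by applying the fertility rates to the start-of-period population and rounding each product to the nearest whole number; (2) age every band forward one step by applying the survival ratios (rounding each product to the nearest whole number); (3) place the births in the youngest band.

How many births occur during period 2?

8200

— Period 1 —
Births: 17000 * 0.444 = 7548
10–19: 5000 * 0.984 = 4920
20–29: 16800 * 0.957 = 16078
30–39: 19000 * 0.972 = 18468
40+: 17000 * 0.984 + 7900 * 0.51 = 16728 + 4029 = 20757
→ [7548, 4920, 16078, 18468, 20757]
— Period 2 —
Births: 18468 * 0.444 = 8200
10–19: 7548 * 0.984 = 7427
20–29: 4920 * 0.957 = 4708
30–39: 16078 * 0.972 = 15628
40+: 18468 * 0.984 + 20757 * 0.51 = 18173 + 10586 = 28759
→ [8200, 7427, 4708, 15628, 28759]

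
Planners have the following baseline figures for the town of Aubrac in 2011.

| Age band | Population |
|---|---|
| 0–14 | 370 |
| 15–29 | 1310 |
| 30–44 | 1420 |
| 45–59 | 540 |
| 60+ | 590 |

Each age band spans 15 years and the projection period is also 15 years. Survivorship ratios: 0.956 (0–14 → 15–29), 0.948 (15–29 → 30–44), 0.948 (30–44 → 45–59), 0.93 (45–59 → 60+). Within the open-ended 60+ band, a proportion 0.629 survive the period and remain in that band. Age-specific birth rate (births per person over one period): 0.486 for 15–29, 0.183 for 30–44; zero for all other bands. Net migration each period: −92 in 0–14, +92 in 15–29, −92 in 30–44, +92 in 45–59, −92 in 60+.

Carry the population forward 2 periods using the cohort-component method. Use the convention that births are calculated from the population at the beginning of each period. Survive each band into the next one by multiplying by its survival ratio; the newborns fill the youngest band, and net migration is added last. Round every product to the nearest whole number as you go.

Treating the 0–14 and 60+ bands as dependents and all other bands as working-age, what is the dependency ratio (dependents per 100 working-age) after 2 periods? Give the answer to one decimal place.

— Period 1 —
Births: 1310 × 0.486 = 637 ; 1420 × 0.183 = 260 → 897
15–29: 370 × 0.956 = 354
30–44: 1310 × 0.948 = 1242
45–59: 1420 × 0.948 = 1346
60+: 540 × 0.93 + 590 × 0.629 = 502 + 371 = 873
Net migration: 0–14 − 92 → 805; 15–29 + 92 → 446; 30–44 − 92 → 1150; 45–59 + 92 → 1438; 60+ − 92 → 781
Giving 805 / 446 / 1150 / 1438 / 781.
— Period 2 —
Births: 446 × 0.486 = 217 ; 1150 × 0.183 = 210 → 427
15–29: 805 × 0.956 = 770
30–44: 446 × 0.948 = 423
45–59: 1150 × 0.948 = 1090
60+: 1438 × 0.93 + 781 × 0.629 = 1337 + 491 = 1828
Net migration: 0–14 − 92 → 335; 15–29 + 92 → 862; 30–44 − 92 → 331; 45–59 + 92 → 1182; 60+ − 92 → 1736
Giving 335 / 862 / 331 / 1182 / 1736.
Dependents (band 0–14 + band 60+) = 335 + 1736 = 2071; working-age = 2375; ratio = 2071/2375 × 100 = 87.2

87.2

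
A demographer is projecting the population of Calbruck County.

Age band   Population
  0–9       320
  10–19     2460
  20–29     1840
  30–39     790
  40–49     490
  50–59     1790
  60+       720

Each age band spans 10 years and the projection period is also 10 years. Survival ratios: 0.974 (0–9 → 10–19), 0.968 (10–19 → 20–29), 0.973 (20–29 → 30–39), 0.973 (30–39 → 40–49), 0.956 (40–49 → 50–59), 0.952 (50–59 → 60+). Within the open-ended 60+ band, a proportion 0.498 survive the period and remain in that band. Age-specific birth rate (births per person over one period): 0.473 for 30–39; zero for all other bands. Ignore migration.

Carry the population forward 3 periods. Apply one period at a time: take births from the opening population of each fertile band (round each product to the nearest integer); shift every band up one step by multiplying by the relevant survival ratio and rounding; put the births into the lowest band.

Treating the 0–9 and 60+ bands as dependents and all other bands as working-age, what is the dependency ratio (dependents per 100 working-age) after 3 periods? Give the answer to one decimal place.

Numbering the bands 1..7 from youngest to oldest:
— Period 1 —
Births: 790 × 0.473 = 374
Band 2: 320 × 0.974 = 312
Band 3: 2460 × 0.968 = 2381
Band 4: 1840 × 0.973 = 1790
Band 5: 790 × 0.973 = 769
Band 6: 490 × 0.956 = 468
Band 7: 1790 × 0.952 + 720 × 0.498 = 1704 + 359 = 2063
→ [374, 312, 2381, 1790, 769, 468, 2063]
— Period 2 —
Births: 1790 × 0.473 = 847
Band 2: 374 × 0.974 = 364
Band 3: 312 × 0.968 = 302
Band 4: 2381 × 0.973 = 2317
Band 5: 1790 × 0.973 = 1742
Band 6: 769 × 0.956 = 735
Band 7: 468 × 0.952 + 2063 × 0.498 = 446 + 1027 = 1473
→ [847, 364, 302, 2317, 1742, 735, 1473]
— Period 3 —
Births: 2317 × 0.473 = 1096
Band 2: 847 × 0.974 = 825
Band 3: 364 × 0.968 = 352
Band 4: 302 × 0.973 = 294
Band 5: 2317 × 0.973 = 2254
Band 6: 1742 × 0.956 = 1665
Band 7: 735 × 0.952 + 1473 × 0.498 = 700 + 734 = 1434
→ [1096, 825, 352, 294, 2254, 1665, 1434]
Dependents (band 0–9 + band 60+) = 1096 + 1434 = 2530; working-age = 5390; ratio = 2530/5390 × 100 = 46.9

46.9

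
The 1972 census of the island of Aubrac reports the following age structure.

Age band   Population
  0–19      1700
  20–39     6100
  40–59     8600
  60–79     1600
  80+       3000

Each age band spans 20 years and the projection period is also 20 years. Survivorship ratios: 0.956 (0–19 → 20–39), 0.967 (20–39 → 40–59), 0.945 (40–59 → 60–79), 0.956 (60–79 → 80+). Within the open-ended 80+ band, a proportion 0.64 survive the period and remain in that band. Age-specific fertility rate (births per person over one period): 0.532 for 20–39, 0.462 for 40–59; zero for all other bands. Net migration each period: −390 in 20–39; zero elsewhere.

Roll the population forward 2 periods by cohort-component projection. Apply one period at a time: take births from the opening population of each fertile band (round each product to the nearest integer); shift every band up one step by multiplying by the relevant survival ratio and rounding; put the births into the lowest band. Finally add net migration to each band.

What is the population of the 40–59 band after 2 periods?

1194

Let group 1 be 0–19 through group 5 = 80+.
— Period 1 —
Births: 6100 * 0.532 = 3245  |  8600 * 0.462 = 3973 ⇒ total 7218
Group 2: 1700 * 0.956 = 1625
Group 3: 6100 * 0.967 = 5899
Group 4: 8600 * 0.945 = 8127
Group 5: 1600 * 0.956 + 3000 * 0.64 = 1530 + 1920 = 3450
Net migration: Group 2 − 390 → 1235
Population now: 0–19=7218, 20–39=1235, 40–59=5899, 60–79=8127, 80+=3450
— Period 2 —
Births: 1235 * 0.532 = 657  |  5899 * 0.462 = 2725 ⇒ total 3382
Group 2: 7218 * 0.956 = 6900
Group 3: 1235 * 0.967 = 1194
Group 4: 5899 * 0.945 = 5575
Group 5: 8127 * 0.956 + 3450 * 0.64 = 7769 + 2208 = 9977
Net migration: Group 2 − 390 → 6510
Population now: 0–19=3382, 20–39=6510, 40–59=1194, 60–79=5575, 80+=9977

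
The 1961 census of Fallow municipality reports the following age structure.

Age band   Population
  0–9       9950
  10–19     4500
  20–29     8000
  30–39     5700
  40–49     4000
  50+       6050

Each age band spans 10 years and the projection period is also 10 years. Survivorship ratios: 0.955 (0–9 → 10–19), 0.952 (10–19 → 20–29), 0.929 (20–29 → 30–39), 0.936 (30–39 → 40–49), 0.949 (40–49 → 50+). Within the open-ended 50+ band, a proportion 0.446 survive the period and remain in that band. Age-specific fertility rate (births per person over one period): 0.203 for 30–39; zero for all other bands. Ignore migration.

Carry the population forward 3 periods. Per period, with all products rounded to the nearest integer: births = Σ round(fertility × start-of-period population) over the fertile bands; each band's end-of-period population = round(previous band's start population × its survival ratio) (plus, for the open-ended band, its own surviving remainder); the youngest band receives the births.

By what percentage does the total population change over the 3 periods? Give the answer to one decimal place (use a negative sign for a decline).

-33.0

— Period 1 —
Births: 5700 * 0.203 = 1157
10–19: 9950 * 0.955 = 9502
20–29: 4500 * 0.952 = 4284
30–39: 8000 * 0.929 = 7432
40–49: 5700 * 0.936 = 5335
50+: 4000 * 0.949 + 6050 * 0.446 = 3796 + 2698 = 6494
→ [1157, 9502, 4284, 7432, 5335, 6494]
— Period 2 —
Births: 7432 * 0.203 = 1509
10–19: 1157 * 0.955 = 1105
20–29: 9502 * 0.952 = 9046
30–39: 4284 * 0.929 = 3980
40–49: 7432 * 0.936 = 6956
50+: 5335 * 0.949 + 6494 * 0.446 = 5063 + 2896 = 7959
→ [1509, 1105, 9046, 3980, 6956, 7959]
— Period 3 —
Births: 3980 * 0.203 = 808
10–19: 1509 * 0.955 = 1441
20–29: 1105 * 0.952 = 1052
30–39: 9046 * 0.929 = 8404
40–49: 3980 * 0.936 = 3725
50+: 6956 * 0.949 + 7959 * 0.446 = 6601 + 3550 = 10151
→ [808, 1441, 1052, 8404, 3725, 10151]
Total: 38200 → 25581; change = -12619; percentage change = -33.0%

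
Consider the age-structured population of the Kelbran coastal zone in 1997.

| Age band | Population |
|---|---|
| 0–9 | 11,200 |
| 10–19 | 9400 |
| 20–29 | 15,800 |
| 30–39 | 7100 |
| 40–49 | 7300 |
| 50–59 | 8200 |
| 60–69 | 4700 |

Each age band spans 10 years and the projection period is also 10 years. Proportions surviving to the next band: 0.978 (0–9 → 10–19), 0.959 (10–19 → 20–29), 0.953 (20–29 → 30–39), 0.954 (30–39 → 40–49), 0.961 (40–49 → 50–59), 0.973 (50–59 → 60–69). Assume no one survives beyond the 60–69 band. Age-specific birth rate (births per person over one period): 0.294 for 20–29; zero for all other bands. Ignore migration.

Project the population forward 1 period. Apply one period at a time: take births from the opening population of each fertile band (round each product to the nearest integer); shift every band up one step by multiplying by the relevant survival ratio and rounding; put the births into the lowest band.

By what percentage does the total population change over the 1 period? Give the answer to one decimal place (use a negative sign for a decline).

-3.6

(Groups numbered youngest = 1 to oldest = 7.)
After projecting period 1:
Births: 15800 × 0.294 = 4645
Group 2: 11200 × 0.978 = 10954
Group 3: 9400 × 0.959 = 9015
Group 4: 15800 × 0.953 = 15057
Group 5: 7100 × 0.954 = 6773
Group 6: 7300 × 0.961 = 7015
Group 7: 8200 × 0.973 = 7979
→ [4645, 10954, 9015, 15057, 6773, 7015, 7979]
Total: 63700 → 61438; change = -2262; percentage change = -3.6%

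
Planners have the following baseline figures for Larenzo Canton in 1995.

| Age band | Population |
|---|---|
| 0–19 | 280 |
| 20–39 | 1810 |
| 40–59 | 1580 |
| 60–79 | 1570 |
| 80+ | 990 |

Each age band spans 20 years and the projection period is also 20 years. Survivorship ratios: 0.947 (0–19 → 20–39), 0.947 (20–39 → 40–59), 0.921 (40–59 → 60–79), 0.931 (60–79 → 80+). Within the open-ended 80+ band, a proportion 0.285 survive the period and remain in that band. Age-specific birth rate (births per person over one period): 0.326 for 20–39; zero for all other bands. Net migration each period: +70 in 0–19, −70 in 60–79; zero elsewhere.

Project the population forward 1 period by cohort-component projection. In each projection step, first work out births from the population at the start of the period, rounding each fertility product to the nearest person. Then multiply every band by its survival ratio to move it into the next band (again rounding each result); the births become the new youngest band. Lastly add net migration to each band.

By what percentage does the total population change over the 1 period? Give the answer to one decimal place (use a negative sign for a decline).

After projecting period 1:
Births: 1810 * 0.326 = 590
20–39: 280 * 0.947 = 265
40–59: 1810 * 0.947 = 1714
60–79: 1580 * 0.921 = 1455
80+: 1570 * 0.931 + 990 * 0.285 = 1462 + 282 = 1744
Net migration: 0–19 + 70 → 660; 60–79 − 70 → 1385
End of period: [660, 265, 1714, 1385, 1744]
Total: 6230 → 5768; change = -462; percentage change = -7.4%

-7.4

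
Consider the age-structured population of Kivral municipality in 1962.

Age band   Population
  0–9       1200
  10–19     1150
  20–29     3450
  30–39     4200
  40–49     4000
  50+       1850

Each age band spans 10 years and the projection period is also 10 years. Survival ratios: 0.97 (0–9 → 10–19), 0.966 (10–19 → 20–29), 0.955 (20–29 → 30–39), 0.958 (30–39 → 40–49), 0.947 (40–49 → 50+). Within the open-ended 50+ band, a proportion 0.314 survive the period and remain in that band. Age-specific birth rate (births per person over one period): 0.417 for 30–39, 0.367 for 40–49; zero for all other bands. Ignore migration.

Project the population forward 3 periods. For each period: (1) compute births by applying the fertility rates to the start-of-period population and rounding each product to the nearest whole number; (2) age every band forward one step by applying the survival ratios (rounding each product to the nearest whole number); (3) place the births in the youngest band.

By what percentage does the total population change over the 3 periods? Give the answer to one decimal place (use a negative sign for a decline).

-11.1

— Period 1 —
Births: 4200 * 0.417 = 1751  |  4000 * 0.367 = 1468 — total 3219
10–19: 1200 * 0.97 = 1164
20–29: 1150 * 0.966 = 1111
30–39: 3450 * 0.955 = 3295
40–49: 4200 * 0.958 = 4024
50+: 4000 * 0.947 + 1850 * 0.314 = 3788 + 581 = 4369
Population now: 0–9=3219, 10–19=1164, 20–29=1111, 30–39=3295, 40–49=4024, 50+=4369
— Period 2 —
Births: 3295 * 0.417 = 1374  |  4024 * 0.367 = 1477 — total 2851
10–19: 3219 * 0.97 = 3122
20–29: 1164 * 0.966 = 1124
30–39: 1111 * 0.955 = 1061
40–49: 3295 * 0.958 = 3157
50+: 4024 * 0.947 + 4369 * 0.314 = 3811 + 1372 = 5183
Population now: 0–9=2851, 10–19=3122, 20–29=1124, 30–39=1061, 40–49=3157, 50+=5183
— Period 3 —
Births: 1061 * 0.417 = 442  |  3157 * 0.367 = 1159 — total 1601
10–19: 2851 * 0.97 = 2765
20–29: 3122 * 0.966 = 3016
30–39: 1124 * 0.955 = 1073
40–49: 1061 * 0.958 = 1016
50+: 3157 * 0.947 + 5183 * 0.314 = 2990 + 1627 = 4617
Population now: 0–9=1601, 10–19=2765, 20–29=3016, 30–39=1073, 40–49=1016, 50+=4617
Total: 15850 → 14088; change = -1762; percentage change = -11.1%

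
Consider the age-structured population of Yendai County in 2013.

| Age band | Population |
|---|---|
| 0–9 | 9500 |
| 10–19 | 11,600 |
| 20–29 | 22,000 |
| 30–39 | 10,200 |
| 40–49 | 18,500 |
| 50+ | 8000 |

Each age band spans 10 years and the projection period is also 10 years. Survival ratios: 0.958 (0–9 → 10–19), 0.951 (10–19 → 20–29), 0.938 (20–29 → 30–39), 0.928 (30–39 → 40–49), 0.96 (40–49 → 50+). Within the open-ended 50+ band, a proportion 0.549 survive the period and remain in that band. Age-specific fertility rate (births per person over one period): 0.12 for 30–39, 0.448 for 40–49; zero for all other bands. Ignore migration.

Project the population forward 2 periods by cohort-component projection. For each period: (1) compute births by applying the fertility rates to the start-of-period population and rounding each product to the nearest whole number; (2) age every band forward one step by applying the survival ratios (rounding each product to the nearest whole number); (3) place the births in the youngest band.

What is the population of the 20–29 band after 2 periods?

After projecting period 1:
Births: 10200 * 0.12 = 1224 ; 18500 * 0.448 = 8288 ⇒ total 9512
10–19: 9500 * 0.958 = 9101
20–29: 11600 * 0.951 = 11032
30–39: 22000 * 0.938 = 20636
40–49: 10200 * 0.928 = 9466
50+: 18500 * 0.96 + 8000 * 0.549 = 17760 + 4392 = 22152
Giving 9512 / 9101 / 11032 / 20636 / 9466 / 22152.
After projecting period 2:
Births: 20636 * 0.12 = 2476 ; 9466 * 0.448 = 4241 ⇒ total 6717
10–19: 9512 * 0.958 = 9112
20–29: 9101 * 0.951 = 8655
30–39: 11032 * 0.938 = 10348
40–49: 20636 * 0.928 = 19150
50+: 9466 * 0.96 + 22152 * 0.549 = 9087 + 12161 = 21248
Giving 6717 / 9112 / 8655 / 10348 / 19150 / 21248.

8655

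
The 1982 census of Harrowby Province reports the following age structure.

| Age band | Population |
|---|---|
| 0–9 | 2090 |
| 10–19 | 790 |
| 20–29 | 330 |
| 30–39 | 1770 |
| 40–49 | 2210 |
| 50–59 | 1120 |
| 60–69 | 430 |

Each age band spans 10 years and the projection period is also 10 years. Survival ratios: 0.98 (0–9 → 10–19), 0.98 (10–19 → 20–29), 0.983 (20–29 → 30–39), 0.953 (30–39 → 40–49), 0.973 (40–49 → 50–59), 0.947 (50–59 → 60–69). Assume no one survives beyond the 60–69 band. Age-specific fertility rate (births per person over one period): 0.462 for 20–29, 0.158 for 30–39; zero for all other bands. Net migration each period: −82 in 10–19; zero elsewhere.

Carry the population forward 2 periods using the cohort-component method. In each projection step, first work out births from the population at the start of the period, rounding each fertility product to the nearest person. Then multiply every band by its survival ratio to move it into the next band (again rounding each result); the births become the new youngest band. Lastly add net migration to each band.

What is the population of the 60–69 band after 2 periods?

2036

Numbering the groups 1..7 from youngest to oldest:
After projecting period 1:
Births: 330 × 0.462 = 152, 1770 × 0.158 = 280 → total 432
Group 2: 2090 × 0.98 = 2048
Group 3: 790 × 0.98 = 774
Group 4: 330 × 0.983 = 324
Group 5: 1770 × 0.953 = 1687
Group 6: 2210 × 0.973 = 2150
Group 7: 1120 × 0.947 = 1061
Net migration: Group 2 − 82 → 1966
Population now: 0–9=432, 10–19=1966, 20–29=774, 30–39=324, 40–49=1687, 50–59=2150, 60–69=1061
After projecting period 2:
Births: 774 × 0.462 = 358, 324 × 0.158 = 51 → total 409
Group 2: 432 × 0.98 = 423
Group 3: 1966 × 0.98 = 1927
Group 4: 774 × 0.983 = 761
Group 5: 324 × 0.953 = 309
Group 6: 1687 × 0.973 = 1641
Group 7: 2150 × 0.947 = 2036
Net migration: Group 2 − 82 → 341
Population now: 0–9=409, 10–19=341, 20–29=1927, 30–39=761, 40–49=309, 50–59=1641, 60–69=2036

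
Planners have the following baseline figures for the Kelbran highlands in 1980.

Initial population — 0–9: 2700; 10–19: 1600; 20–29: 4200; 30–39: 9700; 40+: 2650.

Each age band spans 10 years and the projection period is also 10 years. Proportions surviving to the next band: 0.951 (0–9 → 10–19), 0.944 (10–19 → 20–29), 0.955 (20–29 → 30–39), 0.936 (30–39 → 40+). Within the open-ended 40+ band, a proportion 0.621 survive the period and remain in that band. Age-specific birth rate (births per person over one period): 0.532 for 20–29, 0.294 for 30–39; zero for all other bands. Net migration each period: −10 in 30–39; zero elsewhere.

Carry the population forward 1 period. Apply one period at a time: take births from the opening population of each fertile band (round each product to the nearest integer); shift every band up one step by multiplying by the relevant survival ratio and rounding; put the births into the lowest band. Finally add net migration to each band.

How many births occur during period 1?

Period 1:
Births: 4200 × 0.532 = 2234 ; 9700 × 0.294 = 2852 → total 5086
10–19: 2700 × 0.951 = 2568
20–29: 1600 × 0.944 = 1510
30–39: 4200 × 0.955 = 4011
40+: 9700 × 0.936 + 2650 × 0.621 = 9079 + 1646 = 10725
Net migration: 30–39 − 10 → 4001
Population now: 0–9=5086, 10–19=2568, 20–29=1510, 30–39=4001, 40+=10725

5086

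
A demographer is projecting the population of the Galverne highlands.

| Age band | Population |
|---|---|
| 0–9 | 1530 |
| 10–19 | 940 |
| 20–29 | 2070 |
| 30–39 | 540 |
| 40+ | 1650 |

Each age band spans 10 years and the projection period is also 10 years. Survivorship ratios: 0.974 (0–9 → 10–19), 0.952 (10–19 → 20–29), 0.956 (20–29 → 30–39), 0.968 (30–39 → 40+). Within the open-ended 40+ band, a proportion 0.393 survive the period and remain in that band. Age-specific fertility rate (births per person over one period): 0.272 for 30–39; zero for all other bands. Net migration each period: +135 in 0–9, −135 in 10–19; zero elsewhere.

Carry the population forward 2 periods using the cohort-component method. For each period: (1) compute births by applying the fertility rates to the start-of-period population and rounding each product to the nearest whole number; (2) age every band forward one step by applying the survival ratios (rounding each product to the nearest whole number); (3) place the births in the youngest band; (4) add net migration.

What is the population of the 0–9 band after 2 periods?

673

Let band 1 be 0–9 through band 5 = 40+.
— Period 1 —
Births: 540 * 0.272 = 147
Band 2: 1530 * 0.974 = 1490
Band 3: 940 * 0.952 = 895
Band 4: 2070 * 0.956 = 1979
Band 5: 540 * 0.968 + 1650 * 0.393 = 523 + 648 = 1171
Net migration: Band 1 + 135 → 282; Band 2 − 135 → 1355
→ [282, 1355, 895, 1979, 1171]
— Period 2 —
Births: 1979 * 0.272 = 538
Band 2: 282 * 0.974 = 275
Band 3: 1355 * 0.952 = 1290
Band 4: 895 * 0.956 = 856
Band 5: 1979 * 0.968 + 1171 * 0.393 = 1916 + 460 = 2376
Net migration: Band 1 + 135 → 673; Band 2 − 135 → 140
→ [673, 140, 1290, 856, 2376]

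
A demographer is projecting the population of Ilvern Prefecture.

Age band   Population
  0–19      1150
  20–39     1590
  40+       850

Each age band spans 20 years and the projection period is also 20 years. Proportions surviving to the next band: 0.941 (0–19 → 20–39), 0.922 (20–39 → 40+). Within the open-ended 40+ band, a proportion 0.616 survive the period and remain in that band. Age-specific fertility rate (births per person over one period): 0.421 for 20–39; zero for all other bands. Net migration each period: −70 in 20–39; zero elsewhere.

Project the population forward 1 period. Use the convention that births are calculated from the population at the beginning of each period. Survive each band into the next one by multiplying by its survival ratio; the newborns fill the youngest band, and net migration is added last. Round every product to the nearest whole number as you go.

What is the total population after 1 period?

Numbering the groups 1..3 from youngest to oldest:
[period 1]
Births: 1590 × 0.421 = 669
Group 2: 1150 × 0.941 = 1082
Group 3: 1590 × 0.922 + 850 × 0.616 = 1466 + 524 = 1990
Net migration: Group 2 − 70 → 1012
→ [669, 1012, 1990]
Total after period 1: 669 + 1012 + 1990 = 3671

3671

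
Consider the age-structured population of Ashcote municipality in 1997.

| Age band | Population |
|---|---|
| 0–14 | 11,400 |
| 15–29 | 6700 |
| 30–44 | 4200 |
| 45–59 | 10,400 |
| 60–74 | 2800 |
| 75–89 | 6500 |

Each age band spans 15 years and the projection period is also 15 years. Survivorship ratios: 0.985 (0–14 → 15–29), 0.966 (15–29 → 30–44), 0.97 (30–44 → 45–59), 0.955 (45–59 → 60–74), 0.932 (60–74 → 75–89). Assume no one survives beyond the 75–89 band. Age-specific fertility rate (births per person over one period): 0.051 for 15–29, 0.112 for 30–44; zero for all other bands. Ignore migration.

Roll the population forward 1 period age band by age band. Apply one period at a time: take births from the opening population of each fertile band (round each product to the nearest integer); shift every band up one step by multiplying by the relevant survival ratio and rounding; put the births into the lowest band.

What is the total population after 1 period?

Period 1:
Births: 6700 × 0.051 = 342, 4200 × 0.112 = 470 ⇒ total 812
15–29: 11400 × 0.985 = 11229
30–44: 6700 × 0.966 = 6472
45–59: 4200 × 0.97 = 4074
60–74: 10400 × 0.955 = 9932
75–89: 2800 × 0.932 = 2610
Giving 812 / 11229 / 6472 / 4074 / 9932 / 2610.
Total after period 1: 812 + 11229 + 6472 + 4074 + 9932 + 2610 = 35129

35129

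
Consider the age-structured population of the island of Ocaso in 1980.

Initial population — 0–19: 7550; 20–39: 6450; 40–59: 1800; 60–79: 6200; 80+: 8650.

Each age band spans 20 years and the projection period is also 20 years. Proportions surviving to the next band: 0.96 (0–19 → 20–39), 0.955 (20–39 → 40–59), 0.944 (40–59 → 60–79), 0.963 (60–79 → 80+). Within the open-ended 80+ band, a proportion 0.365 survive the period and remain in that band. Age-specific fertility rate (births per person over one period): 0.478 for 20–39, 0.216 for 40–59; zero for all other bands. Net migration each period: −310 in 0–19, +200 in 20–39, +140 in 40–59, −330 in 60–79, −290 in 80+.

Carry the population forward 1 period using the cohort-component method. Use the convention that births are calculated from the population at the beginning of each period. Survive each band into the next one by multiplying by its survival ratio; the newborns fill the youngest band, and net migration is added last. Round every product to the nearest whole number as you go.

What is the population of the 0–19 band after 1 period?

3162

Numbering the groups 1..5 from youngest to oldest:
Period 1.
Births: 6450 × 0.478 = 3083 ; 1800 × 0.216 = 389 ⇒ total 3472
Group 2: 7550 × 0.96 = 7248
Group 3: 6450 × 0.955 = 6160
Group 4: 1800 × 0.944 = 1699
Group 5: 6200 × 0.963 + 8650 × 0.365 = 5971 + 3157 = 9128
Net migration: Group 1 − 310 → 3162; Group 2 + 200 → 7448; Group 3 + 140 → 6300; Group 4 − 330 → 1369; Group 5 − 290 → 8838
→ [3162, 7448, 6300, 1369, 8838]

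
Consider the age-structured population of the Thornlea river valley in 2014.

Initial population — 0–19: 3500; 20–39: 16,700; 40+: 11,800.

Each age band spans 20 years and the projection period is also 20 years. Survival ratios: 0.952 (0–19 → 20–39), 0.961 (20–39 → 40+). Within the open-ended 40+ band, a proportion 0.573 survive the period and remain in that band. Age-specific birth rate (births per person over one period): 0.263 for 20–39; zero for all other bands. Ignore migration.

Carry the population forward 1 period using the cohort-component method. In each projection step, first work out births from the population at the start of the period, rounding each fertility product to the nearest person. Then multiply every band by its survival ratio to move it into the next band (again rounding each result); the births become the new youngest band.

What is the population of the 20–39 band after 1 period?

3332

Let group 1 be 0–19 through group 3 = 40+.
Period 1.
Births: 16700 × 0.263 = 4392
Group 2: 3500 × 0.952 = 3332
Group 3: 16700 × 0.961 + 11800 × 0.573 = 16049 + 6761 = 22810
→ [4392, 3332, 22810]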